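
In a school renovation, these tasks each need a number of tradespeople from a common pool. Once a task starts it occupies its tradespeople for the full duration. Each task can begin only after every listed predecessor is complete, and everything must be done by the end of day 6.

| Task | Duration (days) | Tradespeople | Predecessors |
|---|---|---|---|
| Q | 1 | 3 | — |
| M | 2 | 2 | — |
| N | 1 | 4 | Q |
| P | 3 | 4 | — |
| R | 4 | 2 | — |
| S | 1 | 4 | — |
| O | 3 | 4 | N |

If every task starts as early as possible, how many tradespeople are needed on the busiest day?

15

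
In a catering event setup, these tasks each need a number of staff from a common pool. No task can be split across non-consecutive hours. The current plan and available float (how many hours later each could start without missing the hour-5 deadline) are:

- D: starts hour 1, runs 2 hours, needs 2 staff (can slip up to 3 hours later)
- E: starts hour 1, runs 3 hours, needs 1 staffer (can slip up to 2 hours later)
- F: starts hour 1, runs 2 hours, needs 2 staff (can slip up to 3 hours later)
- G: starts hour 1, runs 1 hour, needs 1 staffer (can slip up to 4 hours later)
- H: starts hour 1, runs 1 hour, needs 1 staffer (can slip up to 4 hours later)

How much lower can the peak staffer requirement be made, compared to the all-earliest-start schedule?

Early-start peak: h1:7  h2:5  h3:1  h4:0  h5:0 ⇒ 7.
Leveled (D@1, E@1, F@3, G@4, H@5): h1:3  h2:3  h3:3  h4:3  h5:1 ⇒ 3.
Reduction 7 − 3 = 4.

4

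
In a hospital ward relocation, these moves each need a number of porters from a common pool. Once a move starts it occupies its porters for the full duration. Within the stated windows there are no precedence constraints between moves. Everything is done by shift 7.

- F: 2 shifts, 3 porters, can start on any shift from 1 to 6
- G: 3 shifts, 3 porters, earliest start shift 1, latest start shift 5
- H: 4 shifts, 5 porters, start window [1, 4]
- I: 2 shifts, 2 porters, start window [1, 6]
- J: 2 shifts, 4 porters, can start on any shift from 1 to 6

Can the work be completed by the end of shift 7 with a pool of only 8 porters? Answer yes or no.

yes

Schedule F@1, G@3, H@1, I@5, J@6: s1:8  s2:8  s3:8  s4:8  s5:5  s6:6  s7:4 — peak 8 ≤ 8.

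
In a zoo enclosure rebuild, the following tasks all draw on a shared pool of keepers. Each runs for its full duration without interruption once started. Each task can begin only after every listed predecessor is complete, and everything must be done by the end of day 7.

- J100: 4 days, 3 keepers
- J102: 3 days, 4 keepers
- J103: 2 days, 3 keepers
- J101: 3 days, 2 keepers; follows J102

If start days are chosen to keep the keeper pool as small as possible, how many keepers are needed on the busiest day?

Early-start (J100@1, J102@1, J103@1, J101@4) gives peak 10: d1:10  d2:10  d3:7  d4:5  d5:2  d6:2  d7:0.
Shift J103→4, J101→5.
Schedule J100@1, J102@1, J103@4, J101@5: d1:7  d2:7  d3:7  d4:6  d5:5  d6:2  d7:2 — peak 7.

7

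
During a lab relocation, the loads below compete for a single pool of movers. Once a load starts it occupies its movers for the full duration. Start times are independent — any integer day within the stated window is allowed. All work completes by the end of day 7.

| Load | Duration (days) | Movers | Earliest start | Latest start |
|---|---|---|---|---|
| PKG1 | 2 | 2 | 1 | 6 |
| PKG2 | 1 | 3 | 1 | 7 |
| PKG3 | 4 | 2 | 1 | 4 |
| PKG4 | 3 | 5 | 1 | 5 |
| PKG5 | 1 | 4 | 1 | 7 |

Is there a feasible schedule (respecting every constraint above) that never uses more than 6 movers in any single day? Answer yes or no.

yes

Schedule PKG1@1, PKG2@3, PKG3@1, PKG4@5, PKG5@4: d1:4  d2:4  d3:5  d4:6  d5:5  d6:5  d7:5 — peak 6 ≤ 6.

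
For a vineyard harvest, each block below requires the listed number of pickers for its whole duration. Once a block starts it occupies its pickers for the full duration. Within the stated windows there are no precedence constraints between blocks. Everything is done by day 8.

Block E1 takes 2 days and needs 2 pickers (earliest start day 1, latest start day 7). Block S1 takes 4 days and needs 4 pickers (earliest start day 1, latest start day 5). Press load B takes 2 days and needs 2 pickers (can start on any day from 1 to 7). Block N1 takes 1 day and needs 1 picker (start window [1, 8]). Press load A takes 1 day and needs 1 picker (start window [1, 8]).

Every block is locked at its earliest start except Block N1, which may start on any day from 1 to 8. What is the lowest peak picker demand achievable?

9

Block N1@1: d1:10  d2:8  d3:4  d4:4  d5:0  d6:0  d7:0  d8:0 → peak 10
Block N1@2: d1:9  d2:9  d3:4  d4:4  d5:0  d6:0  d7:0  d8:0 → peak 9
Block N1@3: d1:9  d2:8  d3:5  d4:4  d5:0  d6:0  d7:0  d8:0 → peak 9
Block N1@4: d1:9  d2:8  d3:4  d4:5  d5:0  d6:0  d7:0  d8:0 → peak 9
Block N1@5: d1:9  d2:8  d3:4  d4:4  d5:1  d6:0  d7:0  d8:0 → peak 9
Block N1@6: d1:9  d2:8  d3:4  d4:4  d5:0  d6:1  d7:0  d8:0 → peak 9
Block N1@7: d1:9  d2:8  d3:4  d4:4  d5:0  d6:0  d7:1  d8:0 → peak 9
Block N1@8: d1:9  d2:8  d3:4  d4:4  d5:0  d6:0  d7:0  d8:1 → peak 9
Best is Block N1@2, peak 9.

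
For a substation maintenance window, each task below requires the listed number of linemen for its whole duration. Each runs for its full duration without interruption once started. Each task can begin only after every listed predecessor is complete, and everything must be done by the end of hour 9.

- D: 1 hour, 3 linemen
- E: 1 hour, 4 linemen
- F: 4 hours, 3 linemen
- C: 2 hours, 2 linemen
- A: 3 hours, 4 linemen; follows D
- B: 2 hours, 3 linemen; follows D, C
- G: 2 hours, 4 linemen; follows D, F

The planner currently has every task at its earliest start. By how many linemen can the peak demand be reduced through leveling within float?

5

Early-start peak: h1:12  h2:9  h3:10  h4:10  h5:4  h6:4  h7:0  h8:0  h9:0 ⇒ 12.
Leveled (D@1, E@1, F@2, C@2, A@4, B@6, G@7): h1:7  h2:5  h3:5  h4:7  h5:7  h6:7  h7:7  h8:4  h9:0 ⇒ 7.
Reduction 12 − 7 = 5.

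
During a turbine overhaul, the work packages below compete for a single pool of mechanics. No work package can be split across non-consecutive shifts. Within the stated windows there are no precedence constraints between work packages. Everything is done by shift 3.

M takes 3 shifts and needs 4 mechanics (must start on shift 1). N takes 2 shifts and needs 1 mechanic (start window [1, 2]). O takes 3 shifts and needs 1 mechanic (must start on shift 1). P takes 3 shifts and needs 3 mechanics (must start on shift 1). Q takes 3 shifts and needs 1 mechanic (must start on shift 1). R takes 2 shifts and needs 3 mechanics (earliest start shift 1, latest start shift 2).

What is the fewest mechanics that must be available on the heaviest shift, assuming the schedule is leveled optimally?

13

Schedule M@1, N@1, O@1, P@1, Q@1, R@1: s1:13  s2:13  s3:9 — peak 13.
No arrangement of the 4 feasible schedules does better.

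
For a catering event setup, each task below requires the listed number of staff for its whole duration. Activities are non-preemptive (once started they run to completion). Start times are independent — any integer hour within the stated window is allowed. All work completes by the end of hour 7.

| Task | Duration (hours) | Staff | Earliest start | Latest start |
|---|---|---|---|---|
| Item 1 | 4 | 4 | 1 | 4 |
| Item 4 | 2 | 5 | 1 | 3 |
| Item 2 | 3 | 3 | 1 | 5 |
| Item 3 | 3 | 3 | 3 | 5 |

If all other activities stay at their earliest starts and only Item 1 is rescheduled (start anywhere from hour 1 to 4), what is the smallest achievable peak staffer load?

8

Item 1@1: h1:12  h2:12  h3:10  h4:7  h5:3  h6:0  h7:0 → peak 12
Item 1@2: h1:8  h2:12  h3:10  h4:7  h5:7  h6:0  h7:0 → peak 12
Item 1@3: h1:8  h2:8  h3:10  h4:7  h5:7  h6:4  h7:0 → peak 10
Item 1@4: h1:8  h2:8  h3:6  h4:7  h5:7  h6:4  h7:4 → peak 8
Best is Item 1@4, peak 8.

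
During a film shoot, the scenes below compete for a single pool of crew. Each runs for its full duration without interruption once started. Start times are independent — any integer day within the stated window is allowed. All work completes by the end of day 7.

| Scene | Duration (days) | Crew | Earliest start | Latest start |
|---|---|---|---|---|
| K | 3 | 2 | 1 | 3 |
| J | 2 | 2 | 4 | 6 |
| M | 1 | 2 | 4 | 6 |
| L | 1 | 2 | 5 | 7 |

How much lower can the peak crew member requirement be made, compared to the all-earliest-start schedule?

2

Early-start peak: d1:2  d2:2  d3:2  d4:4  d5:4  d6:0  d7:0 ⇒ 4.
Leveled (K@1, J@4, M@6, L@7): d1:2  d2:2  d3:2  d4:2  d5:2  d6:2  d7:2 ⇒ 2.
Reduction 4 − 2 = 2.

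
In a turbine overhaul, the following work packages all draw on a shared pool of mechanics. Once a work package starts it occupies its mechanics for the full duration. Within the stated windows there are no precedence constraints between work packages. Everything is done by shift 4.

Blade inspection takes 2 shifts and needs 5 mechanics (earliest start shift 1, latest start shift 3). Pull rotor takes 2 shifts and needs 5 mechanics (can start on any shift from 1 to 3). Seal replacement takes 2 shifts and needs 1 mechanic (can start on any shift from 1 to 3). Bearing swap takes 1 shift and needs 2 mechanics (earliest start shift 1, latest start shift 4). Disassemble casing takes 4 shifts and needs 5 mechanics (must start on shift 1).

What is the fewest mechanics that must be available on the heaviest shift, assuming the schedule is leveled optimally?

12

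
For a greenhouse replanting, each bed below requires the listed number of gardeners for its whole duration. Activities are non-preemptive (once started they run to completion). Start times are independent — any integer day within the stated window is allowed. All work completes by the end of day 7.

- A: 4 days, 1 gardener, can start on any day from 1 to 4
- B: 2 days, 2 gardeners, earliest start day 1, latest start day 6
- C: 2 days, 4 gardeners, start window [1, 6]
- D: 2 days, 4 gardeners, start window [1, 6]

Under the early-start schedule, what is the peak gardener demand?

Early-start schedule: A@1, B@1, C@1, D@1.
Load per day: day 1: 11, day 2: 11, day 3: 1, day 4: 1, day 5: 0, day 6: 0, day 7: 0.
Peak is 11.

11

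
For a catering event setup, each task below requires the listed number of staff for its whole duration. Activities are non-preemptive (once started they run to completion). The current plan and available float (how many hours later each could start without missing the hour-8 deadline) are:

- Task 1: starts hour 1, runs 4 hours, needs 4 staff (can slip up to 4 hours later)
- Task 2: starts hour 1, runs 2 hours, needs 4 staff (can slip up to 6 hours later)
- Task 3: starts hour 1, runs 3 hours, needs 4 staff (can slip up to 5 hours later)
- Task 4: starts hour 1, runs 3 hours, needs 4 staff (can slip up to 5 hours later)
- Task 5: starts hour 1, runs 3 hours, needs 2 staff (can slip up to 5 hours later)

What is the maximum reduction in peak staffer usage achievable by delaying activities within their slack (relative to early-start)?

10

Early-start peak: h1:18  h2:18  h3:14  h4:4  h5:0  h6:0  h7:0  h8:0 ⇒ 18.
Leveled (Task 1@1, Task 2@1, Task 3@3, Task 4@5, Task 5@6): h1:8  h2:8  h3:8  h4:8  h5:8  h6:6  h7:6  h8:2 ⇒ 8.
Reduction 18 − 8 = 10.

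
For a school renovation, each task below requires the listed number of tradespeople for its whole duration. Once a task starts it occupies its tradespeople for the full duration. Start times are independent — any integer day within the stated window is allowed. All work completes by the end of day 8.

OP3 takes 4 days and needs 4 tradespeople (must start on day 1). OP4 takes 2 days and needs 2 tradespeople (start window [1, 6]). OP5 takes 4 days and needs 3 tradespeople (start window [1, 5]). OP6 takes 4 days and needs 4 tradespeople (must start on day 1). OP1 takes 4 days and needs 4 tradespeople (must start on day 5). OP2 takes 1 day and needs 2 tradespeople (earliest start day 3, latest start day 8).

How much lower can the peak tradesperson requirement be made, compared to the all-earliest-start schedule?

Early-start peak: d1:13  d2:13  d3:13  d4:11  d5:4  d6:4  d7:4  d8:4 ⇒ 13.
Leveled (OP3@1, OP4@5, OP5@5, OP6@1, OP1@5, OP2@7): d1:8  d2:8  d3:8  d4:8  d5:9  d6:9  d7:9  d8:7 ⇒ 9.
Reduction 13 − 9 = 4.

4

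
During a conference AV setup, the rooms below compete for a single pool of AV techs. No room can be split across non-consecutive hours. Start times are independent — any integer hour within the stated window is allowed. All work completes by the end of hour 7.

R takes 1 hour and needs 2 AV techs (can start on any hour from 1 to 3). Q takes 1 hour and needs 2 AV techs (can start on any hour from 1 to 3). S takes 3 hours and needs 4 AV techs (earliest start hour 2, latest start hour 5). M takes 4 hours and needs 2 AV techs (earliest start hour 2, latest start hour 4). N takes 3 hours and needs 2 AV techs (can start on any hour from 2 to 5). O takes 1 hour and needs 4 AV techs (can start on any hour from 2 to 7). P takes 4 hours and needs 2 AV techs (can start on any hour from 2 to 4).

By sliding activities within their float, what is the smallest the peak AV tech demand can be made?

Early-start (R@1, Q@1, S@2, M@2, N@2, O@2, P@2) gives peak 14: h1:4  h2:14  h3:10  h4:10  h5:4  h6:0  h7:0.
Shift N→5, O→6.
Schedule R@1, Q@1, S@2, M@2, N@5, O@6, P@2: h1:4  h2:8  h3:8  h4:8  h5:6  h6:6  h7:2 — peak 8.

8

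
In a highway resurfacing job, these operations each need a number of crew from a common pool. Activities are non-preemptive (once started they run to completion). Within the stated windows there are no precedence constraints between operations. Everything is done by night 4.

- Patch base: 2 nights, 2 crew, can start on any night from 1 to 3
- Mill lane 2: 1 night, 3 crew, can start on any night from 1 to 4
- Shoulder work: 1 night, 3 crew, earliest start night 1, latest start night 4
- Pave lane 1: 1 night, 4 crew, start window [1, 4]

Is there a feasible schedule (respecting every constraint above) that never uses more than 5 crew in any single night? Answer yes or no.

yes

Schedule Patch base@1, Mill lane 2@1, Shoulder work@2, Pave lane 1@3: n1:5  n2:5  n3:4  n4:0 — peak 5 ≤ 5.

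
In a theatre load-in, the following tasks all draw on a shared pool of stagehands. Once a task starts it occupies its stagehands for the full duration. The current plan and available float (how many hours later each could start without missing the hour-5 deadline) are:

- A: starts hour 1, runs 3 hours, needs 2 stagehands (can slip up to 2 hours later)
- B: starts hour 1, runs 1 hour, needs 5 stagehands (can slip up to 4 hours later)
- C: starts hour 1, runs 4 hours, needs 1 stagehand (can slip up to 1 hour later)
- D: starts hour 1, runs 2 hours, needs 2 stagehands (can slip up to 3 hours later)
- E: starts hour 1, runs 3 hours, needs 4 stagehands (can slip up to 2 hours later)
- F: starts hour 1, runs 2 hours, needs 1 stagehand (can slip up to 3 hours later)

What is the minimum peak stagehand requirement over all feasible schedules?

8

Early-start (A@1, B@1, C@1, D@1, E@1, F@1) gives peak 15: h1:15  h2:10  h3:7  h4:1  h5:0.
Shift D→4, E→2, F→2.
Schedule A@1, B@1, C@1, D@4, E@2, F@2: h1:8  h2:8  h3:8  h4:7  h5:2 — peak 8.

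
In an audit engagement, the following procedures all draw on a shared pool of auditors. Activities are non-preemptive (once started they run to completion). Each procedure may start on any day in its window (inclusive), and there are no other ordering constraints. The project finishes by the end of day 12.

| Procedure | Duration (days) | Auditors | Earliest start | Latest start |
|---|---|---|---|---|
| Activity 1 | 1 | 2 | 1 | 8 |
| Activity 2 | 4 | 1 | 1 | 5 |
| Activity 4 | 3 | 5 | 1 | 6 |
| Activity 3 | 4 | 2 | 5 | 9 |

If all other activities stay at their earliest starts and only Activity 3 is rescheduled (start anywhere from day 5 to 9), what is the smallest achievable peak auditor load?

Activity 3@5: d1:8  d2:6  d3:6  d4:1  d5:2  d6:2  d7:2  d8:2  d9:0  d10:0  d11:0  d12:0 → peak 8
Activity 3@6: d1:8  d2:6  d3:6  d4:1  d5:0  d6:2  d7:2  d8:2  d9:2  d10:0  d11:0  d12:0 → peak 8
Activity 3@7: d1:8  d2:6  d3:6  d4:1  d5:0  d6:0  d7:2  d8:2  d9:2  d10:2  d11:0  d12:0 → peak 8
Activity 3@8: d1:8  d2:6  d3:6  d4:1  d5:0  d6:0  d7:0  d8:2  d9:2  d10:2  d11:2  d12:0 → peak 8
Activity 3@9: d1:8  d2:6  d3:6  d4:1  d5:0  d6:0  d7:0  d8:0  d9:2  d10:2  d11:2  d12:2 → peak 8
Best is Activity 3@5, peak 8.

8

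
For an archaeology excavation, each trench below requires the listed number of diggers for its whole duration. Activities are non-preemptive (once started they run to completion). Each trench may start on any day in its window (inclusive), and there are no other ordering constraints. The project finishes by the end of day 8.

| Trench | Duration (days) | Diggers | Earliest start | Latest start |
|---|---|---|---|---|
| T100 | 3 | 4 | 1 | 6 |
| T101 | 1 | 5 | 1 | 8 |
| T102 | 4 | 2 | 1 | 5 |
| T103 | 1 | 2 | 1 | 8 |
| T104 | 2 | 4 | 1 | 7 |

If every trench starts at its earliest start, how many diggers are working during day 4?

2

At early start, day 4 has: T102.
Demand: 2 = 2.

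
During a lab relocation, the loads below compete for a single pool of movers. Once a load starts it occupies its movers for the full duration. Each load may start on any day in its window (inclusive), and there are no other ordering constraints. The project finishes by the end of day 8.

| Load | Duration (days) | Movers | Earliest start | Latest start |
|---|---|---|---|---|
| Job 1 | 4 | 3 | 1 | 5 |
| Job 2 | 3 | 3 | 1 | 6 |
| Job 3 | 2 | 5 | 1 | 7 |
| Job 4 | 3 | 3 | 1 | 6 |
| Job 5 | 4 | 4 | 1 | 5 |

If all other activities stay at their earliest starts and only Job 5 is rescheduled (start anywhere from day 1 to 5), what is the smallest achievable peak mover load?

14

Job 5@1: d1:18  d2:18  d3:13  d4:7  d5:0  d6:0  d7:0  d8:0 → peak 18
Job 5@2: d1:14  d2:18  d3:13  d4:7  d5:4  d6:0  d7:0  d8:0 → peak 18
Job 5@3: d1:14  d2:14  d3:13  d4:7  d5:4  d6:4  d7:0  d8:0 → peak 14
Job 5@4: d1:14  d2:14  d3:9  d4:7  d5:4  d6:4  d7:4  d8:0 → peak 14
Job 5@5: d1:14  d2:14  d3:9  d4:3  d5:4  d6:4  d7:4  d8:4 → peak 14
Best is Job 5@3, peak 14.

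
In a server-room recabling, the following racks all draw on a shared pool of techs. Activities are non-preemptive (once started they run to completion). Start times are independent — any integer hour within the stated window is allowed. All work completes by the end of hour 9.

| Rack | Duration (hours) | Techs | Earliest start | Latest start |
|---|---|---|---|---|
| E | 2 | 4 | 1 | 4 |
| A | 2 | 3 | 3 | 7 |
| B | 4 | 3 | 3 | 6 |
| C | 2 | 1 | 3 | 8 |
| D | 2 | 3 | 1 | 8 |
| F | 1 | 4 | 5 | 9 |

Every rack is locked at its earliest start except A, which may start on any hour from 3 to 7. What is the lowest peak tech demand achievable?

7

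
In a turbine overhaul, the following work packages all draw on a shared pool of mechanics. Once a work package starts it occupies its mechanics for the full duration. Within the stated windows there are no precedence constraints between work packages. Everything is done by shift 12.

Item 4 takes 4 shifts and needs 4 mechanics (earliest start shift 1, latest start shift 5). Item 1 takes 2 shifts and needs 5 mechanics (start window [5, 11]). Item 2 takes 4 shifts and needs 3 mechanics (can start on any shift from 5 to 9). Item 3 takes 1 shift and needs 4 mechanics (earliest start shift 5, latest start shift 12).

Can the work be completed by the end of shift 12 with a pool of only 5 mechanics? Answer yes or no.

yes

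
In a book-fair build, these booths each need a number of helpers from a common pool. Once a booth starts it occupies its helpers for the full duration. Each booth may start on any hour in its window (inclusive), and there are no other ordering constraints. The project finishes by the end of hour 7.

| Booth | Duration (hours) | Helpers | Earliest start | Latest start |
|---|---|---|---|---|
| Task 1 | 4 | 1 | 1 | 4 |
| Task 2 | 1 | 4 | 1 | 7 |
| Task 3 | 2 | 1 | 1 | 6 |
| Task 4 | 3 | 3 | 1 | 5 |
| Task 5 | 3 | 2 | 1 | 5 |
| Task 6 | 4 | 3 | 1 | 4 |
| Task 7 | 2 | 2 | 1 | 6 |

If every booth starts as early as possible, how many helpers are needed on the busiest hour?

Early-start schedule: Task 1@1, Task 2@1, Task 3@1, Task 4@1, Task 5@1, Task 6@1, Task 7@1.
Load per hour: hour 1: 16, hour 2: 12, hour 3: 9, hour 4: 4, hour 5: 0, hour 6: 0, hour 7: 0.
Peak is 16.

16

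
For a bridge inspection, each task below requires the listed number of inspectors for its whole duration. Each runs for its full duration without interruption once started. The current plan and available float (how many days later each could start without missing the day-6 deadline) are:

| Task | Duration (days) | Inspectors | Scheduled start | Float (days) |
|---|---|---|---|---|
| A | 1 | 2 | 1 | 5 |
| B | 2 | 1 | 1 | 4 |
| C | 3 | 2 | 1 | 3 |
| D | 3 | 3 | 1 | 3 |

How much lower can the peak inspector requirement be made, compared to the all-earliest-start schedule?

4

Early-start peak: d1:8  d2:6  d3:5  d4:0  d5:0  d6:0 ⇒ 8.
Leveled (A@1, B@2, C@1, D@4): d1:4  d2:3  d3:3  d4:3  d5:3  d6:3 ⇒ 4.
Reduction 8 − 4 = 4.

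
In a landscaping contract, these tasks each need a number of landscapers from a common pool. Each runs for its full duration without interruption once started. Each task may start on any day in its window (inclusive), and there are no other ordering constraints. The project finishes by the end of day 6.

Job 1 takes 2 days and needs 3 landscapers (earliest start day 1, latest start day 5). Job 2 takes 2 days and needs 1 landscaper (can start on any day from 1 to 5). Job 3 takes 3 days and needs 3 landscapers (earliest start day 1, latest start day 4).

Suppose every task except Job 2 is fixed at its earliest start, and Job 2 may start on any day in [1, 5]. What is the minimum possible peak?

6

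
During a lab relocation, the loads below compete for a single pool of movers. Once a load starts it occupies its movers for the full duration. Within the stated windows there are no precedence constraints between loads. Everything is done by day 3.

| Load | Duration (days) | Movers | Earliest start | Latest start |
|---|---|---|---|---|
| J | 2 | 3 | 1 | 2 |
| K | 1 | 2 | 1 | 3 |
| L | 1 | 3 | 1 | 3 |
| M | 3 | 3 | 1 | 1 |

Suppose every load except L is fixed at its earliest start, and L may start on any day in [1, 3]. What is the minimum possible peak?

L@1: d1:11  d2:6  d3:3 → peak 11
L@2: d1:8  d2:9  d3:3 → peak 9
L@3: d1:8  d2:6  d3:6 → peak 8
Best is L@3, peak 8.

8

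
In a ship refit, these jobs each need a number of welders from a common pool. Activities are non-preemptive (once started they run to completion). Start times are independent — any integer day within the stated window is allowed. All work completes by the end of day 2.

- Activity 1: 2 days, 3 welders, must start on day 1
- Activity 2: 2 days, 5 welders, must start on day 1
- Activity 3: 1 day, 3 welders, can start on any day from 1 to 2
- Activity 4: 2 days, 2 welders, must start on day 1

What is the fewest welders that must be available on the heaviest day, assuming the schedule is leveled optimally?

Schedule Activity 1@1, Activity 2@1, Activity 3@1, Activity 4@1: d1:13  d2:10 — peak 13.
No arrangement of the 2 feasible schedules does better.

13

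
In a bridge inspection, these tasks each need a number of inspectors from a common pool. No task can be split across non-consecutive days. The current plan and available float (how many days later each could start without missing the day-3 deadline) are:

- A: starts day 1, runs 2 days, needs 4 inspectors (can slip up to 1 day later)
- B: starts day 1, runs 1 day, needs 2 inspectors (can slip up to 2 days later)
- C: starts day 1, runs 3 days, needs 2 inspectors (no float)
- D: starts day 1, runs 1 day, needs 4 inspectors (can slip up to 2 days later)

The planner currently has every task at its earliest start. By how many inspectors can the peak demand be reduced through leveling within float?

4

Early-start peak: d1:12  d2:6  d3:2 ⇒ 12.
Leveled (A@1, B@1, C@1, D@3): d1:8  d2:6  d3:6 ⇒ 8.
Reduction 12 − 8 = 4.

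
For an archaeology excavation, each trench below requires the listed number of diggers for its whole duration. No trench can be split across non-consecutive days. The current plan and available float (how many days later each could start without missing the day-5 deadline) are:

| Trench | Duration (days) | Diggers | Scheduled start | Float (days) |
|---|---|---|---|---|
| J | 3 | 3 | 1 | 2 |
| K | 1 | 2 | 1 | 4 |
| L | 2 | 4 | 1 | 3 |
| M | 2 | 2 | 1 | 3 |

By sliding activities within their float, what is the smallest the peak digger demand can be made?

5

Early-start (J@1, K@1, L@1, M@1) gives peak 11: d1:11  d2:9  d3:3  d4:0  d5:0.
Shift L→4, M→2.
Schedule J@1, K@1, L@4, M@2: d1:5  d2:5  d3:5  d4:4  d5:4 — peak 5.
Total digger-days = 23 over 5 days ⇒ peak ≥ ⌈23/5⌉ = 5, so 5 is optimal.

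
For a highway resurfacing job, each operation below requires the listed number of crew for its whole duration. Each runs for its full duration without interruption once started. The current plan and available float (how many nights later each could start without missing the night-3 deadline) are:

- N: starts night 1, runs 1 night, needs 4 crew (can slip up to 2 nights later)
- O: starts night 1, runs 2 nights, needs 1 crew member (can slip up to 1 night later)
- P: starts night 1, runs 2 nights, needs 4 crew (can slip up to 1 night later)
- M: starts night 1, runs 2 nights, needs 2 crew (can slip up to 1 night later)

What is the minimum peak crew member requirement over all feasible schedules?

7

Early-start (N@1, O@1, P@1, M@1) gives peak 11: n1:11  n2:7  n3:0.
Shift P→2.
Schedule N@1, O@1, P@2, M@1: n1:7  n2:7  n3:4 — peak 7.
No arrangement of the 24 feasible schedules does better.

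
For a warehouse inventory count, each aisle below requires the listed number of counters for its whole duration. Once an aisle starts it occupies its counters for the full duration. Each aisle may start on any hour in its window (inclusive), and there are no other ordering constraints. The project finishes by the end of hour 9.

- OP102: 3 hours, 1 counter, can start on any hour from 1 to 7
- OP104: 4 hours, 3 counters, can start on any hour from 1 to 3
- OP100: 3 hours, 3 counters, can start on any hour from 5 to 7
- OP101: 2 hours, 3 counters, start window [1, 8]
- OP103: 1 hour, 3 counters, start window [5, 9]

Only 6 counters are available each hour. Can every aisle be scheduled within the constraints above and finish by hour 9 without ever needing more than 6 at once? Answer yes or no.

Schedule OP102@1, OP104@1, OP100@5, OP101@4, OP103@6: h1:4  h2:4  h3:4  h4:6  h5:6  h6:6  h7:3  h8:0  h9:0 — peak 6 ≤ 6.

yes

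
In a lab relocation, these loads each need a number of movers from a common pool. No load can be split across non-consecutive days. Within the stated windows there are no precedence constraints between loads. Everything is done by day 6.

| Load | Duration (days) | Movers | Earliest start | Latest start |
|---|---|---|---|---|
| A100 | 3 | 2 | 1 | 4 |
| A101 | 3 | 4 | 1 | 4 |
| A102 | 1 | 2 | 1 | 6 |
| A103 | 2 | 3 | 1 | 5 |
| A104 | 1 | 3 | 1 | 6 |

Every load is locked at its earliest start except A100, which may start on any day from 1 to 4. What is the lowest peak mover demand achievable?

12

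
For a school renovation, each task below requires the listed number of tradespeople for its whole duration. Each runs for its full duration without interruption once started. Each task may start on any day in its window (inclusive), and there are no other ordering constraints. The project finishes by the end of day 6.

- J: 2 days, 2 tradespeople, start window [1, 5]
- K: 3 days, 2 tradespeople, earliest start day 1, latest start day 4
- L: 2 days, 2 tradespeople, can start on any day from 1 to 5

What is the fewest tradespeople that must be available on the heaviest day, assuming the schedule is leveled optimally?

4

Early-start (J@1, K@1, L@1) gives peak 6: d1:6  d2:6  d3:2  d4:0  d5:0  d6:0.
Shift L→3.
Schedule J@1, K@1, L@3: d1:4  d2:4  d3:4  d4:2  d5:0  d6:0 — peak 4.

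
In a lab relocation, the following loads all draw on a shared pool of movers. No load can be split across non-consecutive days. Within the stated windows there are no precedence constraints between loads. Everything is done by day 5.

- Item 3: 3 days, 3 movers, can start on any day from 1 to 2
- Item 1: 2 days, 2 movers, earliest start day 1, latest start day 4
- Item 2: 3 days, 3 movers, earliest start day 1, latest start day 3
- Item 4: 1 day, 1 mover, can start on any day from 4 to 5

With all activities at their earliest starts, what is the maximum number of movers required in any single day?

Early-start schedule: Item 3@1, Item 1@1, Item 2@1, Item 4@4.
Load per day: day 1: 8, day 2: 8, day 3: 6, day 4: 1, day 5: 0.
Peak is 8.

8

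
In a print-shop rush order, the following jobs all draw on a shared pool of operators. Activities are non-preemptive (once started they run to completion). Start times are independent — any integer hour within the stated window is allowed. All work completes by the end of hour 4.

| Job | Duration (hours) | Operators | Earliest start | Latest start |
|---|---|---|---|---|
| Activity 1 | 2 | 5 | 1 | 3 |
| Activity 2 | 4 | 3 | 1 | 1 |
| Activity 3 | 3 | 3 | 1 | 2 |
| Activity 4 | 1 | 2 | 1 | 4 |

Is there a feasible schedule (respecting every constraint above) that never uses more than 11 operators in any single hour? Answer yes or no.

Schedule Activity 1@1, Activity 2@1, Activity 3@1, Activity 4@3: h1:11  h2:11  h3:8  h4:3 — peak 11 ≤ 11.

yes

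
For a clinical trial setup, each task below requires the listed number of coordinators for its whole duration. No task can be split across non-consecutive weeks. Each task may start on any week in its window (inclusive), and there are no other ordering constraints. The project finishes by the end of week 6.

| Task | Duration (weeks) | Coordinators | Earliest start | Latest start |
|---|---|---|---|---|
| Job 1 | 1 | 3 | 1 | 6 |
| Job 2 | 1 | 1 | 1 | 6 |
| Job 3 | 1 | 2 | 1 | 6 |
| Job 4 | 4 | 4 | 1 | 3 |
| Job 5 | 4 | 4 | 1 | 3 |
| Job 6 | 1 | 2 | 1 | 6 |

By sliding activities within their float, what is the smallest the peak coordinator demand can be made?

8

Early-start (Job 1@1, Job 2@1, Job 3@1, Job 4@1, Job 5@1, Job 6@1) gives peak 16: w1:16  w2:8  w3:8  w4:8  w5:0  w6:0.
Shift Job 4→2, Job 5→2.
Schedule Job 1@1, Job 2@1, Job 3@1, Job 4@2, Job 5@2, Job 6@1: w1:8  w2:8  w3:8  w4:8  w5:8  w6:0 — peak 8.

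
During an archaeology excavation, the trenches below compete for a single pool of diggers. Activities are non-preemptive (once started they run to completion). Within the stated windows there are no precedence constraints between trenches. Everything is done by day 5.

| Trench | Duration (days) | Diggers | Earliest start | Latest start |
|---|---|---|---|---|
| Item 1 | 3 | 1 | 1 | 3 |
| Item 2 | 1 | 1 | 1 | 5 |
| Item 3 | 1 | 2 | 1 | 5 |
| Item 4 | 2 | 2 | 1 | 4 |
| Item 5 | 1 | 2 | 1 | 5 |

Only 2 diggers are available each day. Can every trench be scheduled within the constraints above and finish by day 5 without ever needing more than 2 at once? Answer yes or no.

Total digger-days = 12; over 5 days the average is 12/5 > 2, so some day must exceed 2.

no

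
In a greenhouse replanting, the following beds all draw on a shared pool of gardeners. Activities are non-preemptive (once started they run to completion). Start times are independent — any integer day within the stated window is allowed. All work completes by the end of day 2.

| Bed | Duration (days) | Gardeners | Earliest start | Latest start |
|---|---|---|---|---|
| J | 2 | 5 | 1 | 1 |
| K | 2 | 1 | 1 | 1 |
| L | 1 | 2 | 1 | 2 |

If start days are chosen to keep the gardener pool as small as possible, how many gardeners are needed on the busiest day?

8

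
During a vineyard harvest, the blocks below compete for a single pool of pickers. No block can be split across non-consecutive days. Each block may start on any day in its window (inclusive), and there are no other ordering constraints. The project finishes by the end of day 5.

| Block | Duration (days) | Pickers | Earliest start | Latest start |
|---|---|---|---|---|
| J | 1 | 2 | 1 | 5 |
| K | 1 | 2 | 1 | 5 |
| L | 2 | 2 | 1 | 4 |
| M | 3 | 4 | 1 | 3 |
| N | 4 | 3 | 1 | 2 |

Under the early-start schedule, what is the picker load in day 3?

7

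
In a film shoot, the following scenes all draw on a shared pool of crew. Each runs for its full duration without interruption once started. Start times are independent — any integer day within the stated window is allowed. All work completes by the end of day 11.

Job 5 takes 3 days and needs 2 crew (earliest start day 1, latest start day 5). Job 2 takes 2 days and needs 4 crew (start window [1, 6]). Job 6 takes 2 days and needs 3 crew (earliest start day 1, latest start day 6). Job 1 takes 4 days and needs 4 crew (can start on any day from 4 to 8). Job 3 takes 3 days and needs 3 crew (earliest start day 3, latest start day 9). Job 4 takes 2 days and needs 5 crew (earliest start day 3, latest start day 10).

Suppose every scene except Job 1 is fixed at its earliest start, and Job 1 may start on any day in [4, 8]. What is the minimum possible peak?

Job 1@4: d1:9  d2:9  d3:10  d4:12  d5:7  d6:4  d7:4  d8:0  d9:0  d10:0  d11:0 → peak 12
Job 1@5: d1:9  d2:9  d3:10  d4:8  d5:7  d6:4  d7:4  d8:4  d9:0  d10:0  d11:0 → peak 10
Job 1@6: d1:9  d2:9  d3:10  d4:8  d5:3  d6:4  d7:4  d8:4  d9:4  d10:0  d11:0 → peak 10
Job 1@7: d1:9  d2:9  d3:10  d4:8  d5:3  d6:0  d7:4  d8:4  d9:4  d10:4  d11:0 → peak 10
Job 1@8: d1:9  d2:9  d3:10  d4:8  d5:3  d6:0  d7:0  d8:4  d9:4  d10:4  d11:4 → peak 10
Best is Job 1@5, peak 10.

10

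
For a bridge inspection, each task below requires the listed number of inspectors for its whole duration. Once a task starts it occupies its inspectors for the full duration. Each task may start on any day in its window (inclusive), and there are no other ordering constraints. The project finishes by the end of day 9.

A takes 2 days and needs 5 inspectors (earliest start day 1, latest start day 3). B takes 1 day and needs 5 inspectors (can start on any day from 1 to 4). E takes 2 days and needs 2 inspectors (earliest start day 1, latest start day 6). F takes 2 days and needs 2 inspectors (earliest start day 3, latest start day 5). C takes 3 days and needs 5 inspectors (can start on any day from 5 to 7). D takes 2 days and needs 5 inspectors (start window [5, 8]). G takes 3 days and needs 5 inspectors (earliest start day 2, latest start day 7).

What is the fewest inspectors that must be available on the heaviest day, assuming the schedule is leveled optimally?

Early-start (A@1, B@1, E@1, F@3, C@5, D@5, G@2) gives peak 12: d1:12  d2:12  d3:7  d4:7  d5:10  d6:10  d7:5  d8:0  d9:0.
Shift E→2, G→7.
Schedule A@1, B@1, E@2, F@3, C@5, D@5, G@7: d1:10  d2:7  d3:4  d4:2  d5:10  d6:10  d7:10  d8:5  d9:5 — peak 10.

10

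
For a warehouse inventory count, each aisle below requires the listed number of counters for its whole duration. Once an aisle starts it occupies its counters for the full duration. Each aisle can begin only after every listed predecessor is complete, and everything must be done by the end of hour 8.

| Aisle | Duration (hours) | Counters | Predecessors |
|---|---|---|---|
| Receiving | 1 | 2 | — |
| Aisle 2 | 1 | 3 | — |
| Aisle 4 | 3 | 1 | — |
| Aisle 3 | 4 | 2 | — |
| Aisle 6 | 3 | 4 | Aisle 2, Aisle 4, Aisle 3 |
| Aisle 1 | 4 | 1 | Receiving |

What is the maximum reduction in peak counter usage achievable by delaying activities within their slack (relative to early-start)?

Early-start peak: h1:8  h2:4  h3:4  h4:3  h5:5  h6:4  h7:4  h8:0 ⇒ 8.
Leveled (Receiving@1, Aisle 2@5, Aisle 4@2, Aisle 3@1, Aisle 6@6, Aisle 1@2): h1:4  h2:4  h3:4  h4:4  h5:4  h6:4  h7:4  h8:4 ⇒ 4.
Reduction 8 − 4 = 4.

4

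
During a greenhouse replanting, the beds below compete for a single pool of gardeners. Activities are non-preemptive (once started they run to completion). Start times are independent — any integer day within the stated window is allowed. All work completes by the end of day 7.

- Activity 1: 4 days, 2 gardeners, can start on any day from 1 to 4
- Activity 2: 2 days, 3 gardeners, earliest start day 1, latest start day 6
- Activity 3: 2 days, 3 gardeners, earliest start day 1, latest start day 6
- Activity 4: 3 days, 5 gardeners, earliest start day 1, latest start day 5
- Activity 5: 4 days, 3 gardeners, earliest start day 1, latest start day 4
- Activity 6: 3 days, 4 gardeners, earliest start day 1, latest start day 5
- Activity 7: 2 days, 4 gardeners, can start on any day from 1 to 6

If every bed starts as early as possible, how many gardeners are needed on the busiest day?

24

Early-start schedule: Activity 1@1, Activity 2@1, Activity 3@1, Activity 4@1, Activity 5@1, Activity 6@1, Activity 7@1.
Load per day: day 1: 24, day 2: 24, day 3: 14, day 4: 5, day 5: 0, day 6: 0, day 7: 0.
Peak is 24.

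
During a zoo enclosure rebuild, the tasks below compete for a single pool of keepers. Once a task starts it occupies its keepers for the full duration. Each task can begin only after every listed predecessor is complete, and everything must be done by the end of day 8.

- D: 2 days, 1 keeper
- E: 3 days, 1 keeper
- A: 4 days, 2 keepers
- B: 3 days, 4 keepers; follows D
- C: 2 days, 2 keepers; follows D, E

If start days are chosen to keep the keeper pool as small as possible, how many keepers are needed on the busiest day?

Early-start (D@1, E@1, A@1, B@3, C@4) gives peak 8: d1:4  d2:4  d3:7  d4:8  d5:6  d6:0  d7:0  d8:0.
Shift B→6.
Schedule D@1, E@1, A@1, B@6, C@4: d1:4  d2:4  d3:3  d4:4  d5:2  d6:4  d7:4  d8:4 — peak 4.
Total keeper-days = 29 over 8 days ⇒ peak ≥ ⌈29/8⌉ = 4, so 4 is optimal.

4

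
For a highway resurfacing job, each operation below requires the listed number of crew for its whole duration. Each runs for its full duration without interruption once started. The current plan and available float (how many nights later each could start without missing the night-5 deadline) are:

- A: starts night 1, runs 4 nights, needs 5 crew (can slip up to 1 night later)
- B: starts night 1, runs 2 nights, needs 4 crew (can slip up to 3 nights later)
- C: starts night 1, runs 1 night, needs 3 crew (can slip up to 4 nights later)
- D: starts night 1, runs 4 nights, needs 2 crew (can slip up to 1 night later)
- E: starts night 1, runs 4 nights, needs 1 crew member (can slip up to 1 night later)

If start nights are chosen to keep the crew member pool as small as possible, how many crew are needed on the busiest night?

12

Early-start (A@1, B@1, C@1, D@1, E@1) gives peak 15: n1:15  n2:12  n3:8  n4:8  n5:0.
Shift D→2, E→2.
Schedule A@1, B@1, C@1, D@2, E@2: n1:12  n2:12  n3:8  n4:8  n5:3 — peak 12.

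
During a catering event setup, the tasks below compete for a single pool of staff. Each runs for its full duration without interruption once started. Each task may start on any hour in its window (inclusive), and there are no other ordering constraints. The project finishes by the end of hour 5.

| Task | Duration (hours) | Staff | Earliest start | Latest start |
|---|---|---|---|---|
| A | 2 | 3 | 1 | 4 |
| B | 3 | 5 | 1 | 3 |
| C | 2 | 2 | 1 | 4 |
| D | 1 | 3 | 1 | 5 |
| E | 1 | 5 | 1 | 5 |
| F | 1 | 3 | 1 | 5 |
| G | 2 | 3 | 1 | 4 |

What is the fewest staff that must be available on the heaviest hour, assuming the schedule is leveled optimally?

10

Early-start (A@1, B@1, C@1, D@1, E@1, F@1, G@1) gives peak 24: h1:24  h2:13  h3:5  h4:0  h5:0.
Shift D→3, E→4, F→5, G→4.
Schedule A@1, B@1, C@1, D@3, E@4, F@5, G@4: h1:10  h2:10  h3:8  h4:8  h5:6 — peak 10.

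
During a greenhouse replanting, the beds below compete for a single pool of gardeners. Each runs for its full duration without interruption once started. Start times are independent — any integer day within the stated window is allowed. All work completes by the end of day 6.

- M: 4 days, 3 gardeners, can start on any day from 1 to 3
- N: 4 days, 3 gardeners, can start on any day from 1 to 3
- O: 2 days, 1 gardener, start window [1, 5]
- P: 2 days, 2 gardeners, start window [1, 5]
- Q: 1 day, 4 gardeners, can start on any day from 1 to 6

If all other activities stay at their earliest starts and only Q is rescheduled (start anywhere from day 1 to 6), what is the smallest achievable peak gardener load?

Q@1: d1:13  d2:9  d3:6  d4:6  d5:0  d6:0 → peak 13
Q@2: d1:9  d2:13  d3:6  d4:6  d5:0  d6:0 → peak 13
Q@3: d1:9  d2:9  d3:10  d4:6  d5:0  d6:0 → peak 10
Q@4: d1:9  d2:9  d3:6  d4:10  d5:0  d6:0 → peak 10
Q@5: d1:9  d2:9  d3:6  d4:6  d5:4  d6:0 → peak 9
Q@6: d1:9  d2:9  d3:6  d4:6  d5:0  d6:4 → peak 9
Best is Q@5, peak 9.

9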